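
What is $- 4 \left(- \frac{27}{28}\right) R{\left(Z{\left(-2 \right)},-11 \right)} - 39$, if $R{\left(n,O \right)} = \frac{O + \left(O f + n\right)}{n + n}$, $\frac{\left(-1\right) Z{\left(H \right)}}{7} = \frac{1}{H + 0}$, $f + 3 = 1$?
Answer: $- \frac{3039}{98} \approx -31.01$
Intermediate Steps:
$f = -2$ ($f = -3 + 1 = -2$)
$Z{\left(H \right)} = - \frac{7}{H}$ ($Z{\left(H \right)} = - \frac{7}{H + 0} = - \frac{7}{H}$)
$R{\left(n,O \right)} = \frac{n - O}{2 n}$ ($R{\left(n,O \right)} = \frac{O + \left(O \left(-2\right) + n\right)}{n + n} = \frac{O - \left(- n + 2 O\right)}{2 n} = \left(O - \left(- n + 2 O\right)\right) \frac{1}{2 n} = \left(n - O\right) \frac{1}{2 n} = \frac{n - O}{2 n}$)
$- 4 \left(- \frac{27}{28}\right) R{\left(Z{\left(-2 \right)},-11 \right)} - 39 = - 4 \left(- \frac{27}{28}\right) \frac{- \frac{7}{-2} - -11}{2 \left(- \frac{7}{-2}\right)} - 39 = - 4 \left(\left(-27\right) \frac{1}{28}\right) \frac{\left(-7\right) \left(- \frac{1}{2}\right) + 11}{2 \left(\left(-7\right) \left(- \frac{1}{2}\right)\right)} - 39 = \left(-4\right) \left(- \frac{27}{28}\right) \frac{\frac{7}{2} + 11}{2 \cdot \frac{7}{2}} - 39 = \frac{27 \cdot \frac{1}{2} \cdot \frac{2}{7} \cdot \frac{29}{2}}{7} - 39 = \frac{27}{7} \cdot \frac{29}{14} - 39 = \frac{783}{98} - 39 = - \frac{3039}{98}$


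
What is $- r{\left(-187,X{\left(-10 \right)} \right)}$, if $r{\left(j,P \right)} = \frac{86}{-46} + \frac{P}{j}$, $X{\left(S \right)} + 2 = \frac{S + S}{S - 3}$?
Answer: $\frac{104395}{55913} \approx 1.8671$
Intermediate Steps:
$X{\left(S \right)} = -2 + \frac{2 S}{-3 + S}$ ($X{\left(S \right)} = -2 + \frac{S + S}{S - 3} = -2 + \frac{2 S}{-3 + S}$)
$r{\left(j,P \right)} = - \frac{43}{23} + \frac{P}{j}$ ($r{\left(j,P \right)} = 86 \left(- \frac{1}{46}\right) + \frac{P}{j} = - \frac{43}{23} + \frac{P}{j}$)
$- r{\left(-187,X{\left(-10 \right)} \right)} = - (- \frac{43}{23} + \frac{6 \frac{1}{-3 - 10}}{-187}) = - (- \frac{43}{23} + \frac{6}{-13} \left(- \frac{1}{187}\right)) = - (- \frac{43}{23} + 6 \left(- \frac{1}{13}\right) \left(- \frac{1}{187}\right)) = - (- \frac{43}{23} - - \frac{6}{2431}) = - (- \frac{43}{23} + \frac{6}{2431}) = \left(-1\right) \left(- \frac{104395}{55913}\right) = \frac{104395}{55913}$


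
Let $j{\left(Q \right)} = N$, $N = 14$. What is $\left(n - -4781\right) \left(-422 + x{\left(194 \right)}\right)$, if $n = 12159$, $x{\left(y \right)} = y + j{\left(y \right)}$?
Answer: $-3625160$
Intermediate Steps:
$j{\left(Q \right)} = 14$
$x{\left(y \right)} = 14 + y$ ($x{\left(y \right)} = y + 14 = 14 + y$)
$\left(n - -4781\right) \left(-422 + x{\left(194 \right)}\right) = \left(12159 - -4781\right) \left(-422 + \left(14 + 194\right)\right) = \left(12159 + \left(-42 + 4823\right)\right) \left(-422 + 208\right) = \left(12159 + 4781\right) \left(-214\right) = 16940 \left(-214\right) = -3625160$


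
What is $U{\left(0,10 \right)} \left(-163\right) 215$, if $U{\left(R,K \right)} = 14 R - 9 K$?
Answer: $3154050$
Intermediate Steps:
$U{\left(R,K \right)} = - 9 K + 14 R$
$U{\left(0,10 \right)} \left(-163\right) 215 = \left(\left(-9\right) 10 + 14 \cdot 0\right) \left(-163\right) 215 = \left(-90 + 0\right) \left(-163\right) 215 = \left(-90\right) \left(-163\right) 215 = 14670 \cdot 215 = 3154050$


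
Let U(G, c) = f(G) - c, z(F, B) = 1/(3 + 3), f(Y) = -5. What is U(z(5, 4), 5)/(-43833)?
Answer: 10/43833 ≈ 0.00022814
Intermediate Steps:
z(F, B) = ⅙ (z(F, B) = 1/6 = ⅙)
U(G, c) = -5 - c
U(z(5, 4), 5)/(-43833) = (-5 - 1*5)/(-43833) = (-5 - 5)*(-1/43833) = -10*(-1/43833) = 10/43833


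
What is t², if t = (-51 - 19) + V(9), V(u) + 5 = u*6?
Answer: 441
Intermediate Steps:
V(u) = -5 + 6*u (V(u) = -5 + u*6 = -5 + 6*u)
t = -21 (t = (-51 - 19) + (-5 + 6*9) = -70 + (-5 + 54) = -70 + 49 = -21)
t² = (-21)² = 441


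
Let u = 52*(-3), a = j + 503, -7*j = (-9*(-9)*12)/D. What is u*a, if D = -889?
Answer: -488457996/6223 ≈ -78492.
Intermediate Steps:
j = 972/6223 (j = --9*(-9)*12/(7*(-889)) = -81*12*(-1)/(7*889) = -972*(-1)/(7*889) = -⅐*(-972/889) = 972/6223 ≈ 0.15619)
a = 3131141/6223 (a = 972/6223 + 503 = 3131141/6223 ≈ 503.16)
u = -156
u*a = -156*3131141/6223 = -488457996/6223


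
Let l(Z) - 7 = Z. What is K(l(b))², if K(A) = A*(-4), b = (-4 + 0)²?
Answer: 8464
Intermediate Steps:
b = 16 (b = (-4)² = 16)
l(Z) = 7 + Z
K(A) = -4*A
K(l(b))² = (-4*(7 + 16))² = (-4*23)² = (-92)² = 8464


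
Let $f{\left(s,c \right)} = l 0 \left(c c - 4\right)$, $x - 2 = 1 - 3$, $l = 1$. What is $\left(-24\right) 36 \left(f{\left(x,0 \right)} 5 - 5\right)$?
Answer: $4320$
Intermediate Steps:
$x = 0$ ($x = 2 + \left(1 - 3\right) = 2 - 2 = 0$)
$f{\left(s,c \right)} = 0$ ($f{\left(s,c \right)} = 1 \cdot 0 \left(c c - 4\right) = 0 \left(c^{2} - 4\right) = 0 \left(-4 + c^{2}\right) = 0$)
$\left(-24\right) 36 \left(f{\left(x,0 \right)} 5 - 5\right) = \left(-24\right) 36 \left(0 \cdot 5 - 5\right) = - 864 \left(0 - 5\right) = \left(-864\right) \left(-5\right) = 4320$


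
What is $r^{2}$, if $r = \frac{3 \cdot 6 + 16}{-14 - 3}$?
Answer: $4$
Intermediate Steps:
$r = -2$ ($r = \frac{18 + 16}{-17} = 34 \left(- \frac{1}{17}\right) = -2$)
$r^{2} = \left(-2\right)^{2} = 4$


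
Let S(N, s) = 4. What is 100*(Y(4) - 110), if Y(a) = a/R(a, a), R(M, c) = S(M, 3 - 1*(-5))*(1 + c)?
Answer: -10980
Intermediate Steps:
R(M, c) = 4 + 4*c (R(M, c) = 4*(1 + c) = 4 + 4*c)
Y(a) = a/(4 + 4*a)
100*(Y(4) - 110) = 100*((1/4)*4/(1 + 4) - 110) = 100*((1/4)*4/5 - 110) = 100*((1/4)*4*(1/5) - 110) = 100*(1/5 - 110) = 100*(-549/5) = -10980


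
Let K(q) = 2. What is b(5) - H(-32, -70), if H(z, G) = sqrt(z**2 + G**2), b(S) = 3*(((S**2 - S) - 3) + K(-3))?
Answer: 57 - 2*sqrt(1481) ≈ -19.968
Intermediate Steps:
b(S) = -3 - 3*S + 3*S**2 (b(S) = 3*(((S**2 - S) - 3) + 2) = 3*((-3 + S**2 - S) + 2) = 3*(-1 + S**2 - S) = -3 - 3*S + 3*S**2)
H(z, G) = sqrt(G**2 + z**2)
b(5) - H(-32, -70) = (-3 - 3*5 + 3*5**2) - sqrt((-70)**2 + (-32)**2) = (-3 - 15 + 3*25) - sqrt(4900 + 1024) = (-3 - 15 + 75) - sqrt(5924) = 57 - 2*sqrt(1481)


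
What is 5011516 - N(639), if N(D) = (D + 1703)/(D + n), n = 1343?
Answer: 4966411185/991 ≈ 5.0115e+6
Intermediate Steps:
N(D) = (1703 + D)/(1343 + D) (N(D) = (D + 1703)/(D + 1343) = (1703 + D)/(1343 + D))
5011516 - N(639) = 5011516 - (1703 + 639)/(1343 + 639) = 5011516 - 2342/1982 = 5011516 - 1*1171/991 = 5011516 - 1171/991 = 4966411185/991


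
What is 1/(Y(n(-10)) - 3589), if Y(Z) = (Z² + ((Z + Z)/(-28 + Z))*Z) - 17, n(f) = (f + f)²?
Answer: 93/14624642 ≈ 6.3591e-6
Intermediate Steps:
n(f) = 4*f² (n(f) = (2*f)² = 4*f²)
Y(Z) = -17 + Z² + 2*Z²/(-28 + Z) (Y(Z) = (Z² + ((2*Z)/(-28 + Z))*Z) - 17 = (Z² + (2*Z/(-28 + Z))*Z) - 17 = (Z² + 2*Z²/(-28 + Z)) - 17 = -17 + Z² + 2*Z²/(-28 + Z))
1/(Y(n(-10)) - 3589) = 1/((476 + (4*(-10)²)³ - 26*(4*(-10)²)² - 68*(-10)²)/(-28 + 4*(-10)²) - 3589) = 1/((476 + (4*100)³ - 26*(4*100)² - 68*100)/(-28 + 4*100) - 3589) = 1/((476 + 400³ - 26*400² - 17*400)/(-28 + 400) - 3589) = 1/((476 + 64000000 - 26*160000 - 6800)/372 - 3589) = 1/((476 + 64000000 - 4160000 - 6800)/372 - 3589) = 1/((1/372)*59833676 - 3589) = 1/(14958419/93 - 3589) = 1/(14624642/93) = 93/14624642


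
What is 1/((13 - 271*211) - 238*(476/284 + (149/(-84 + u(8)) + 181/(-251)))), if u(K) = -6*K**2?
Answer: -4170114/239028859457 ≈ -1.7446e-5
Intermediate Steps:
1/((13 - 271*211) - 238*(476/284 + (149/(-84 + u(8)) + 181/(-251)))) = 1/((13 - 271*211) - 238*(476/284 + (149/(-84 - 6*8**2) + 181/(-251)))) = 1/((13 - 57181) - 238*(476*(1/284) + (149/(-84 - 6*64) + 181*(-1/251)))) = 1/(-57168 - 238*(119/71 + (149/(-84 - 384) - 181/251))) = 1/(-57168 - 238*(119/71 + (149/(-468) - 181/251))) = 1/(-57168 - 238*(119/71 + (149*(-1/468) - 181/251))) = 1/(-57168 - 238*(119/71 + (-149/468 - 181/251))) = 1/(-57168 - 238*(119/71 - 122107/117468)) = 1/(-57168 - 238*5309095/8340228) = 1/(-57168 - 631782305/4170114) = 1/(-239028859457/4170114) = -4170114/239028859457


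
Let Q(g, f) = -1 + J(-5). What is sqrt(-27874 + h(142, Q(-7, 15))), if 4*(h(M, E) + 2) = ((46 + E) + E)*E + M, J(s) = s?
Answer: I*sqrt(111566)/2 ≈ 167.01*I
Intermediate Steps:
Q(g, f) = -6 (Q(g, f) = -1 - 5 = -6)
h(M, E) = -2 + M/4 + E*(46 + 2*E)/4 (h(M, E) = -2 + (((46 + E) + E)*E + M)/4 = -2 + ((46 + 2*E)*E + M)/4 = -2 + (E*(46 + 2*E) + M)/4 = -2 + (M + E*(46 + 2*E))/4 = -2 + (M/4 + E*(46 + 2*E)/4) = -2 + M/4 + E*(46 + 2*E)/4)
sqrt(-27874 + h(142, Q(-7, 15))) = sqrt(-27874 + (-2 + (1/2)*(-6)**2 + (1/4)*142 + (23/2)*(-6))) = sqrt(-27874 + (-2 + (1/2)*36 + 71/2 - 69)) = sqrt(-27874 + (-2 + 18 + 71/2 - 69)) = sqrt(-27874 - 35/2) = sqrt(-55783/2) = I*sqrt(111566)/2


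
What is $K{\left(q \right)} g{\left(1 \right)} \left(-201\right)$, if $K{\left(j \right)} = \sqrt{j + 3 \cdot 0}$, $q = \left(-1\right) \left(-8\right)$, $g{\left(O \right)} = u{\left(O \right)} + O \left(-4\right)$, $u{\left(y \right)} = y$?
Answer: $1206 \sqrt{2} \approx 1705.5$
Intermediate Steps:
$g{\left(O \right)} = - 3 O$ ($g{\left(O \right)} = O + O \left(-4\right) = O - 4 O = - 3 O$)
$q = 8$
$K{\left(j \right)} = \sqrt{j}$ ($K{\left(j \right)} = \sqrt{j + 0} = \sqrt{j}$)
$K{\left(q \right)} g{\left(1 \right)} \left(-201\right) = \sqrt{8} \left(\left(-3\right) 1\right) \left(-201\right) = 2 \sqrt{2} \left(-3\right) \left(-201\right) = - 6 \sqrt{2} \left(-201\right) = 1206 \sqrt{2}$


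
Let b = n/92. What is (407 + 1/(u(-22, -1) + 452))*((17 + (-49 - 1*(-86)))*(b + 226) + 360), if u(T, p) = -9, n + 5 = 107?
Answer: 52350505398/10189 ≈ 5.1379e+6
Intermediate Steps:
n = 102 (n = -5 + 107 = 102)
b = 51/46 (b = 102/92 = 102*(1/92) = 51/46 ≈ 1.1087)
(407 + 1/(u(-22, -1) + 452))*((17 + (-49 - 1*(-86)))*(b + 226) + 360) = (407 + 1/(-9 + 452))*((17 + (-49 - 1*(-86)))*(51/46 + 226) + 360) = (407 + 1/443)*((17 + (-49 + 86))*(10447/46) + 360) = (407 + 1/443)*((17 + 37)*(10447/46) + 360) = 180302*(54*(10447/46) + 360)/443 = 180302*(282069/23 + 360)/443 = (180302/443)*(290349/23) = 52350505398/10189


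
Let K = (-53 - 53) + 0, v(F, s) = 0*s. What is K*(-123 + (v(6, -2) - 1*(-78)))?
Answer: 4770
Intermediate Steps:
v(F, s) = 0
K = -106 (K = -106 + 0 = -106)
K*(-123 + (v(6, -2) - 1*(-78))) = -106*(-123 + (0 - 1*(-78))) = -106*(-123 + (0 + 78)) = -106*(-123 + 78) = -106*(-45) = 4770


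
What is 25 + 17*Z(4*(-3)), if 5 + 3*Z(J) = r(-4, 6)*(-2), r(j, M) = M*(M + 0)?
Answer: -1234/3 ≈ -411.33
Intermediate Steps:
r(j, M) = M**2 (r(j, M) = M*M = M**2)
Z(J) = -77/3 (Z(J) = -5/3 + (6**2*(-2))/3 = -5/3 + (36*(-2))/3 = -5/3 + (1/3)*(-72) = -5/3 - 24 = -77/3)
25 + 17*Z(4*(-3)) = 25 + 17*(-77/3) = 25 - 1309/3 = -1234/3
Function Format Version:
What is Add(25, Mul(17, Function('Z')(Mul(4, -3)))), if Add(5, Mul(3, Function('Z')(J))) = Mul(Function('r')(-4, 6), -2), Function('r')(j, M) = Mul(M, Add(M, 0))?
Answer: Rational(-1234, 3) ≈ -411.33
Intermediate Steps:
Function('r')(j, M) = Pow(M, 2) (Function('r')(j, M) = Mul(M, M) = Pow(M, 2))
Function('Z')(J) = Rational(-77, 3) (Function('Z')(J) = Add(Rational(-5, 3), Mul(Rational(1, 3), Mul(Pow(6, 2), -2))) = Add(Rational(-5, 3), Mul(Rational(1, 3), Mul(36, -2))) = Add(Rational(-5, 3), Mul(Rational(1, 3), -72)) = Add(Rational(-5, 3), -24) = Rational(-77, 3))
Add(25, Mul(17, Function('Z')(Mul(4, -3)))) = Add(25, Mul(17, Rational(-77, 3))) = Add(25, Rational(-1309, 3)) = Rational(-1234, 3)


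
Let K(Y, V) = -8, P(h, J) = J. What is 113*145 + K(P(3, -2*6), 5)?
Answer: 16377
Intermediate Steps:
113*145 + K(P(3, -2*6), 5) = 113*145 - 8 = 16385 - 8 = 16377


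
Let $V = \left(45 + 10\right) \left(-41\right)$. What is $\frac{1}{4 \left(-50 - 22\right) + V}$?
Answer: $- \frac{1}{2543} \approx -0.00039324$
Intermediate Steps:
$V = -2255$ ($V = 55 \left(-41\right) = -2255$)
$\frac{1}{4 \left(-50 - 22\right) + V} = \frac{1}{4 \left(-50 - 22\right) - 2255} = \frac{1}{4 \left(-72\right) - 2255} = \frac{1}{-288 - 2255} = \frac{1}{-2543} = - \frac{1}{2543}$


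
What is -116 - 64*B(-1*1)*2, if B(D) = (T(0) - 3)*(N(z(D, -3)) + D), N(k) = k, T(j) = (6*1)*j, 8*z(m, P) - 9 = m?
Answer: -116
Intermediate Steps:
z(m, P) = 9/8 + m/8
T(j) = 6*j
B(D) = -27/8 - 27*D/8 (B(D) = (6*0 - 3)*((9/8 + D/8) + D) = (0 - 3)*(9/8 + 9*D/8) = -3*(9/8 + 9*D/8) = -27/8 - 27*D/8)
-116 - 64*B(-1*1)*2 = -116 - 64*(-27/8 - (-27)/8)*2 = -116 - 64*(-27/8 - 27/8*(-1))*2 = -116 - 64*(-27/8 + 27/8)*2 = -116 - 0*2 = -116 - 64*0 = -116 + 0 = -116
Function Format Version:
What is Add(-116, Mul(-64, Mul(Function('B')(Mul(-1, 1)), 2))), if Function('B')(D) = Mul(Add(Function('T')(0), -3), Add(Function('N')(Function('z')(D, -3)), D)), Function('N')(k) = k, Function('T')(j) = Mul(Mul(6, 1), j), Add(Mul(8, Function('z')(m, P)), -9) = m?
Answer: -116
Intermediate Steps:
Function('z')(m, P) = Add(Rational(9, 8), Mul(Rational(1, 8), m))
Function('T')(j) = Mul(6, j)
Function('B')(D) = Add(Rational(-27, 8), Mul(Rational(-27, 8), D)) (Function('B')(D) = Mul(Add(Mul(6, 0), -3), Add(Add(Rational(9, 8), Mul(Rational(1, 8), D)), D)) = Mul(Add(0, -3), Add(Rational(9, 8), Mul(Rational(9, 8), D))) = Mul(-3, Add(Rational(9, 8), Mul(Rational(9, 8), D))) = Add(Rational(-27, 8), Mul(Rational(-27, 8), D)))
Add(-116, Mul(-64, Mul(Function('B')(Mul(-1, 1)), 2))) = Add(-116, Mul(-64, Mul(Add(Rational(-27, 8), Mul(Rational(-27, 8), Mul(-1, 1))), 2))) = Add(-116, Mul(-64, Mul(Add(Rational(-27, 8), Mul(Rational(-27, 8), -1)), 2))) = Add(-116, Mul(-64, Mul(Add(Rational(-27, 8), Rational(27, 8)), 2))) = Add(-116, Mul(-64, Mul(0, 2))) = Add(-116, Mul(-64, 0)) = Add(-116, 0) = -116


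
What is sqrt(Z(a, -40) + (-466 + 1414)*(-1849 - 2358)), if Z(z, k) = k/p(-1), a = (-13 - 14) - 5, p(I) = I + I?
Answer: 2*I*sqrt(997054) ≈ 1997.1*I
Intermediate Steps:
p(I) = 2*I
a = -32 (a = -27 - 5 = -32)
Z(z, k) = -k/2 (Z(z, k) = k/((2*(-1))) = k/(-2) = k*(-1/2) = -k/2)
sqrt(Z(a, -40) + (-466 + 1414)*(-1849 - 2358)) = sqrt(-1/2*(-40) + (-466 + 1414)*(-1849 - 2358)) = sqrt(20 + 948*(-4207)) = sqrt(20 - 3988236) = sqrt(-3988216) = 2*I*sqrt(997054)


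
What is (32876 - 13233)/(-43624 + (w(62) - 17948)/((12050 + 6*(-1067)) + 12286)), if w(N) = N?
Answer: -58712927/130395117 ≈ -0.45027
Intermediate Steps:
(32876 - 13233)/(-43624 + (w(62) - 17948)/((12050 + 6*(-1067)) + 12286)) = (32876 - 13233)/(-43624 + (62 - 17948)/((12050 + 6*(-1067)) + 12286)) = 19643/(-43624 - 17886/((12050 - 6402) + 12286)) = 19643/(-43624 - 17886/(5648 + 12286)) = 19643/(-43624 - 17886/17934) = 19643/(-43624 - 17886*1/17934) = 19643/(-43624 - 2981/2989) = 19643/(-130395117/2989) = 19643*(-2989/130395117) = -58712927/130395117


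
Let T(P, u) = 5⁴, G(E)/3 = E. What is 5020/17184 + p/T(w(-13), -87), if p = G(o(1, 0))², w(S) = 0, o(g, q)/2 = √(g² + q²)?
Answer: 939031/2685000 ≈ 0.34973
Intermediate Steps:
o(g, q) = 2*√(g² + q²)
G(E) = 3*E
T(P, u) = 625
p = 36 (p = (3*(2*√(1² + 0²)))² = (3*(2*√(1 + 0)))² = (3*(2*√1))² = (3*(2*1))² = (3*2)² = 6² = 36)
5020/17184 + p/T(w(-13), -87) = 5020/17184 + 36/625 = 5020*(1/17184) + 36*(1/625) = 1255/4296 + 36/625 = 939031/2685000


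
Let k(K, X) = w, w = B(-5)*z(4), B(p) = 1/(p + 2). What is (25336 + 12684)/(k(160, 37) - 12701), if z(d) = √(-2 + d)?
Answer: -4346028180/1451838607 + 114060*√2/1451838607 ≈ -2.9934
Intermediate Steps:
B(p) = 1/(2 + p)
w = -√2/3 (w = √(-2 + 4)/(2 - 5) = √2/(-3) = -√2/3 ≈ -0.47140)
k(K, X) = -√2/3
(25336 + 12684)/(k(160, 37) - 12701) = (25336 + 12684)/(-√2/3 - 12701) = 38020/(-12701 - √2/3)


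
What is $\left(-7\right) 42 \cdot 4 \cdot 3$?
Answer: $-3528$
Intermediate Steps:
$\left(-7\right) 42 \cdot 4 \cdot 3 = \left(-294\right) 12 = -3528$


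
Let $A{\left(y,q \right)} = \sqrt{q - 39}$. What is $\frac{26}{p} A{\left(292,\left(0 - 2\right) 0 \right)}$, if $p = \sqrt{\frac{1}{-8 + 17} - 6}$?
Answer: $\frac{78 \sqrt{2067}}{53} \approx 66.91$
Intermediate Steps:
$A{\left(y,q \right)} = \sqrt{-39 + q}$
$p = \frac{i \sqrt{53}}{3}$ ($p = \sqrt{\frac{1}{9} - 6} = \sqrt{- \frac{53}{9}} = \frac{i \sqrt{53}}{3} \approx 2.4267 i$)
$\frac{26}{p} A{\left(292,\left(0 - 2\right) 0 \right)} = \frac{26}{\frac{1}{3} i \sqrt{53}} \sqrt{-39 + \left(0 - 2\right) 0} = 26 \left(- \frac{3 i \sqrt{53}}{53}\right) \sqrt{-39 - 0} = - \frac{78 i \sqrt{53}}{53} \sqrt{-39 + 0} = - \frac{78 i \sqrt{53}}{53} \sqrt{-39} = - \frac{78 i \sqrt{53}}{53} i \sqrt{39} = \frac{78 \sqrt{2067}}{53}$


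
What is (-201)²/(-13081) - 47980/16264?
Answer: -321177061/53187346 ≈ -6.0386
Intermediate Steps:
(-201)²/(-13081) - 47980/16264 = 40401*(-1/13081) - 47980*1/16264 = -40401/13081 - 11995/4066 = -321177061/53187346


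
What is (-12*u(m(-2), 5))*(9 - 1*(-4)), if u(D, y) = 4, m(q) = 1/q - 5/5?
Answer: -624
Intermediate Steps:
m(q) = -1 + 1/q (m(q) = 1/q - 5*⅕ = 1/q - 1 = -1 + 1/q)
(-12*u(m(-2), 5))*(9 - 1*(-4)) = (-12*4)*(9 - 1*(-4)) = -48*(9 + 4) = -48*13 = -624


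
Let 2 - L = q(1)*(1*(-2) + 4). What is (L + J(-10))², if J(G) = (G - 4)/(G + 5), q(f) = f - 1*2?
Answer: 1156/25 ≈ 46.240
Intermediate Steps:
q(f) = -2 + f (q(f) = f - 2 = -2 + f)
J(G) = (-4 + G)/(5 + G)
L = 4 (L = 2 - (-2 + 1)*(1*(-2) + 4) = 2 - (-1)*(-2 + 4) = 2 - (-1)*2 = 2 - 1*(-2) = 2 + 2 = 4)
(L + J(-10))² = (4 + (-4 - 10)/(5 - 10))² = (4 - 14/(-5))² = (4 - ⅕*(-14))² = (4 + 14/5)² = (34/5)² = 1156/25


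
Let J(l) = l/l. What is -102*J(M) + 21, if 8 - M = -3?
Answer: -81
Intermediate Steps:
M = 11 (M = 8 - 1*(-3) = 8 + 3 = 11)
J(l) = 1
-102*J(M) + 21 = -102*1 + 21 = -102 + 21 = -81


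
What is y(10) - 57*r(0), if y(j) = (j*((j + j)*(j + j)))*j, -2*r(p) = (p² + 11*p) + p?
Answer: 40000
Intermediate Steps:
r(p) = -6*p - p²/2 (r(p) = -((p² + 11*p) + p)/2 = -(p² + 12*p)/2 = -6*p - p²/2)
y(j) = 4*j⁴ (y(j) = (j*((2*j)*(2*j)))*j = (j*(4*j²))*j = (4*j³)*j = 4*j⁴)
y(10) - 57*r(0) = 4*10⁴ - (-57)*0*(12 + 0)/2 = 4*10000 - (-57)*0*12/2 = 40000 - 57*0 = 40000 + 0 = 40000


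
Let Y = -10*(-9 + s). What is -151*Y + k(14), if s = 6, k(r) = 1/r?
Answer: -63419/14 ≈ -4529.9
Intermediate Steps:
k(r) = 1/r
Y = 30 (Y = -10*(-9 + 6) = -10*(-3) = 30)
-151*Y + k(14) = -151*30 + 1/14 = -4530 + 1/14 = -63419/14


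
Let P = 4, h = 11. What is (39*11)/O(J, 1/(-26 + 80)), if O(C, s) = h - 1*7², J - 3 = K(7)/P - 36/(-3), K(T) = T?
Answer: -429/38 ≈ -11.289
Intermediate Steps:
J = 67/4 (J = 3 + (7/4 - 36/(-3)) = 3 + (7*(¼) - 36*(-⅓)) = 3 + (7/4 + 12) = 3 + 55/4 = 67/4 ≈ 16.750)
O(C, s) = -38 (O(C, s) = 11 - 1*7² = 11 - 1*49 = 11 - 49 = -38)
(39*11)/O(J, 1/(-26 + 80)) = (39*11)/(-38) = 429*(-1/38) = -429/38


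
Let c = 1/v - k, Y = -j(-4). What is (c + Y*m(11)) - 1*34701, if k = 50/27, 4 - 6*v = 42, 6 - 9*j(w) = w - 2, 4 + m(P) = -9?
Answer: -17793752/513 ≈ -34686.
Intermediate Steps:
m(P) = -13 (m(P) = -4 - 9 = -13)
j(w) = 8/9 - w/9 (j(w) = ⅔ - (w - 2)/9 = ⅔ - (-2 + w)/9 = ⅔ + (2/9 - w/9) = 8/9 - w/9)
Y = -4/3 (Y = -(8/9 - ⅑*(-4)) = -(8/9 + 4/9) = -1*4/3 = -4/3 ≈ -1.3333)
v = -19/3 (v = ⅔ - ⅙*42 = ⅔ - 7 = -19/3 ≈ -6.3333)
k = 50/27 (k = 50*(1/27) = 50/27 ≈ 1.8519)
c = -1031/513 (c = 1/(-19/3) - 1*50/27 = -3/19 - 50/27 = -1031/513 ≈ -2.0097)
(c + Y*m(11)) - 1*34701 = (-1031/513 - 4/3*(-13)) - 1*34701 = (-1031/513 + 52/3) - 34701 = 7861/513 - 34701 = -17793752/513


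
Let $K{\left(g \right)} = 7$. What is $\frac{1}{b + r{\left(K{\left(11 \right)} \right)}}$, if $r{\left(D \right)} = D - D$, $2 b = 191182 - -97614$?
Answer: $\frac{1}{144398} \approx 6.9253 \cdot 10^{-6}$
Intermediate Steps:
$b = 144398$ ($b = \frac{191182 - -97614}{2} = \frac{191182 + 97614}{2} = \frac{1}{2} \cdot 288796 = 144398$)
$r{\left(D \right)} = 0$
$\frac{1}{b + r{\left(K{\left(11 \right)} \right)}} = \frac{1}{144398 + 0} = \frac{1}{144398}$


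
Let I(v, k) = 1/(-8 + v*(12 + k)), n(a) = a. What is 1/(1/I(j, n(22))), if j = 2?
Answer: 1/60 ≈ 0.016667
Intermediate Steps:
1/(1/I(j, n(22))) = 1/(1/(1/(-8 + 12*2 + 22*2))) = 1/(1/(1/(-8 + 24 + 44))) = 1/(1/(1/60)) = 1/60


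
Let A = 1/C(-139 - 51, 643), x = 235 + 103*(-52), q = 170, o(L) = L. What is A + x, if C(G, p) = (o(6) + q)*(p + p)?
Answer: -1159066655/226336 ≈ -5121.0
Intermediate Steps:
x = -5121 (x = 235 - 5356 = -5121)
C(G, p) = 352*p (C(G, p) = (6 + 170)*(p + p) = 176*(2*p) = 352*p)
A = 1/226336 (A = 1/(352*643) = 1/226336 ≈ 4.4182e-6)
A + x = 1/226336 - 5121 = -1159066655/226336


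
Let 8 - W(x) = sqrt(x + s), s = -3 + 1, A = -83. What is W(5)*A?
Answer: -664 + 83*sqrt(3) ≈ -520.24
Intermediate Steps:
s = -2
W(x) = 8 - sqrt(-2 + x) (W(x) = 8 - sqrt(x - 2) = 8 - sqrt(-2 + x))
W(5)*A = (8 - sqrt(-2 + 5))*(-83) = (8 - sqrt(3))*(-83) = -664 + 83*sqrt(3)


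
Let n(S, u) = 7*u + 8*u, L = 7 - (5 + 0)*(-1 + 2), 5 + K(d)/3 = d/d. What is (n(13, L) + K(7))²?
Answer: 324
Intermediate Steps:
K(d) = -12 (K(d) = -15 + 3*(d/d) = -15 + 3*1 = -15 + 3 = -12)
L = 2 (L = 7 - 5 = 2)
n(S, u) = 15*u
(n(13, L) + K(7))² = (15*2 - 12)² = (30 - 12)² = 18² = 324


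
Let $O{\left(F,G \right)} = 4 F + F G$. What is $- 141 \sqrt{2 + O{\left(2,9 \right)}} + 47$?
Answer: $47 - 282 \sqrt{7} \approx -699.1$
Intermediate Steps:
$- 141 \sqrt{2 + O{\left(2,9 \right)}} + 47 = - 141 \sqrt{2 + 2 \left(4 + 9\right)} + 47 = - 141 \sqrt{2 + 2 \cdot 13} + 47 = - 141 \sqrt{2 + 26} + 47 = - 141 \sqrt{28} + 47 = - 141 \cdot 2 \sqrt{7} + 47 = - 282 \sqrt{7} + 47 = 47 - 282 \sqrt{7}$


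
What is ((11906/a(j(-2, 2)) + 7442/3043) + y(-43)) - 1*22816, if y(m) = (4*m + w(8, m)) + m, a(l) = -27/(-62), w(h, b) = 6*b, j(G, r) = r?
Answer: 333010801/82161 ≈ 4053.1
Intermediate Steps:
a(l) = 27/62 (a(l) = -27*(-1/62) = 27/62)
y(m) = 11*m (y(m) = (4*m + 6*m) + m = 10*m + m = 11*m)
((11906/a(j(-2, 2)) + 7442/3043) + y(-43)) - 1*22816 = ((11906/(27/62) + 7442/3043) + 11*(-43)) - 1*22816 = ((11906*(62/27) + 7442*(1/3043)) - 473) - 22816 = ((738172/27 + 7442/3043) - 473) - 22816 = (2246458330/82161 - 473) - 22816 = 2207596177/82161 - 22816 = 333010801/82161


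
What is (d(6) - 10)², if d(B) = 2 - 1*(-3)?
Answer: 25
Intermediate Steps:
d(B) = 5 (d(B) = 2 + 3 = 5)
(d(6) - 10)² = (5 - 10)² = (-5)² = 25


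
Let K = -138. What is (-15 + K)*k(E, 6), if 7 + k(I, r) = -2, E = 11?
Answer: 1377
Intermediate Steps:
k(I, r) = -9 (k(I, r) = -7 - 2 = -9)
(-15 + K)*k(E, 6) = (-15 - 138)*(-9) = -153*(-9) = 1377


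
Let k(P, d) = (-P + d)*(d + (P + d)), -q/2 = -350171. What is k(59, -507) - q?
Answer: -159812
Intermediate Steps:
q = 700342 (q = -2*(-350171) = 700342)
k(P, d) = (P + 2*d)*(d - P) (k(P, d) = (d - P)*(P + 2*d) = (P + 2*d)*(d - P))
k(59, -507) - q = (-1*59² + 2*(-507)² - 1*59*(-507)) - 1*700342 = (-1*3481 + 2*257049 + 29913) - 700342 = (-3481 + 514098 + 29913) - 700342 = 540530 - 700342 = -159812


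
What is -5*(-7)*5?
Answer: 175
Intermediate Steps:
-5*(-7)*5 = 35*5 = 175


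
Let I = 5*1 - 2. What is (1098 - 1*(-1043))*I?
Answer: 6423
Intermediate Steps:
I = 3 (I = 5 - 2 = 3)
(1098 - 1*(-1043))*I = (1098 - 1*(-1043))*3 = (1098 + 1043)*3 = 2141*3 = 6423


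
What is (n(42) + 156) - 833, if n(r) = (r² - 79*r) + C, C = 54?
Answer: -2177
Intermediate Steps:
n(r) = 54 + r² - 79*r (n(r) = (r² - 79*r) + 54 = 54 + r² - 79*r)
(n(42) + 156) - 833 = ((54 + 42² - 79*42) + 156) - 833 = ((54 + 1764 - 3318) + 156) - 833 = (-1500 + 156) - 833 = -1344 - 833 = -2177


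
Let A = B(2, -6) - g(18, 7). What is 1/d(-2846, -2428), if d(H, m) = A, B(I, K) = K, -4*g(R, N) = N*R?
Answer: 2/51 ≈ 0.039216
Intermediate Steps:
g(R, N) = -N*R/4
A = 51/2 (A = -6 - (-1)*7*18/4 = -6 - 1*(-63/2) = -6 + 63/2 = 51/2 ≈ 25.500)
d(H, m) = 51/2
1/d(-2846, -2428) = 1/(51/2) = 2/51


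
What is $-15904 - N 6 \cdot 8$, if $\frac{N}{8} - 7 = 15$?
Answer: $-24352$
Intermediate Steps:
$N = 176$ ($N = 56 + 8 \cdot 15 = 56 + 120 = 176$)
$-15904 - N 6 \cdot 8 = -15904 - 176 \cdot 6 \cdot 8 = -15904 - 1056 \cdot 8 = -15904 - 8448 = -24352$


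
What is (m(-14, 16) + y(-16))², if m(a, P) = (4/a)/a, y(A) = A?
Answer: 613089/2401 ≈ 255.35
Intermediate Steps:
m(a, P) = 4/a²
(m(-14, 16) + y(-16))² = (4/(-14)² - 16)² = (4*(1/196) - 16)² = (1/49 - 16)² = (-783/49)² = 613089/2401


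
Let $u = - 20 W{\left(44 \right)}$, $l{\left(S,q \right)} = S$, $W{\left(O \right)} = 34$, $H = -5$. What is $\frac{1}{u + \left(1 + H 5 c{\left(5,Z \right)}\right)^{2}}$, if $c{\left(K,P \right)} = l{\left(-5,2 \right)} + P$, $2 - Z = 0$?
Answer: $\frac{1}{5096} \approx 0.00019623$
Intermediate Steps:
$Z = 2$ ($Z = 2 - 0 = 2 + 0 = 2$)
$c{\left(K,P \right)} = -5 + P$
$u = -680$ ($u = \left(-20\right) 34 = -680$)
$\frac{1}{u + \left(1 + H 5 c{\left(5,Z \right)}\right)^{2}} = \frac{1}{-680 + \left(1 + \left(-5\right) 5 \left(-5 + 2\right)\right)^{2}} = \frac{1}{-680 + \left(1 - -75\right)^{2}} = \frac{1}{-680 + \left(1 + 75\right)^{2}} = \frac{1}{-680 + 76^{2}} = \frac{1}{-680 + 5776} = \frac{1}{5096}$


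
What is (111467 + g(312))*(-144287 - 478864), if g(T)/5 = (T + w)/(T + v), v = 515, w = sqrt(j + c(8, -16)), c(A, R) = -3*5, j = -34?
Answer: -57445030987119/827 - 21810285*I/827 ≈ -6.9462e+10 - 26373.0*I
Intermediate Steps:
c(A, R) = -15
w = 7*I (w = sqrt(-34 - 15) = sqrt(-49) = 7*I ≈ 7.0*I)
g(T) = 5*(T + 7*I)/(515 + T) (g(T) = 5*((T + 7*I)/(T + 515)) = 5*((T + 7*I)/(515 + T)) = 5*(T + 7*I)/(515 + T))
(111467 + g(312))*(-144287 - 478864) = (111467 + 5*(312 + 7*I)/(515 + 312))*(-144287 - 478864) = (111467 + 5*(312 + 7*I)/827)*(-623151) = (111467 + 5*(1/827)*(312 + 7*I))*(-623151) = (111467 + (1560/827 + 35*I/827))*(-623151) = (92184769/827 + 35*I/827)*(-623151) = -57445030987119/827 - 21810285*I/827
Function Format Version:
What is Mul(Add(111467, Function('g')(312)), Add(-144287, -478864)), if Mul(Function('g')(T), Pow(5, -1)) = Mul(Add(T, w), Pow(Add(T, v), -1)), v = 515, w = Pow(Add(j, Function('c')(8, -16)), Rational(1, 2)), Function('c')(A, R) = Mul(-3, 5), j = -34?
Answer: Add(Rational(-57445030987119, 827), Mul(Rational(-21810285, 827), I)) ≈ Add(-6.9462e+10, Mul(-26373., I))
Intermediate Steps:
Function('c')(A, R) = -15
w = Mul(7, I) (w = Pow(Add(-34, -15), Rational(1, 2)) = Pow(-49, Rational(1, 2)) = Mul(7, I) ≈ Mul(7.0000, I))
Function('g')(T) = Mul(5, Pow(Add(515, T), -1), Add(T, Mul(7, I))) (Function('g')(T) = Mul(5, Mul(Add(T, Mul(7, I)), Pow(Add(T, 515), -1))) = Mul(5, Mul(Add(T, Mul(7, I)), Pow(Add(515, T), -1))) = Mul(5, Mul(Pow(Add(515, T), -1), Add(T, Mul(7, I)))) = Mul(5, Pow(Add(515, T), -1), Add(T, Mul(7, I))))
Mul(Add(111467, Function('g')(312)), Add(-144287, -478864)) = Mul(Add(111467, Mul(5, Pow(Add(515, 312), -1), Add(312, Mul(7, I)))), Add(-144287, -478864)) = Mul(Add(111467, Mul(5, Pow(827, -1), Add(312, Mul(7, I)))), -623151) = Mul(Add(111467, Mul(5, Rational(1, 827), Add(312, Mul(7, I)))), -623151) = Mul(Add(111467, Add(Rational(1560, 827), Mul(Rational(35, 827), I))), -623151) = Mul(Add(Rational(92184769, 827), Mul(Rational(35, 827), I)), -623151) = Add(Rational(-57445030987119, 827), Mul(Rational(-21810285, 827), I))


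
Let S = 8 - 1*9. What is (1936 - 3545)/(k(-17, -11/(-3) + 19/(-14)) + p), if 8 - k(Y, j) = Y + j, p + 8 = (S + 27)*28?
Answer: -67578/31193 ≈ -2.1664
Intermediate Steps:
S = -1 (S = 8 - 9 = -1)
p = 720 (p = -8 + (-1 + 27)*28 = -8 + 26*28 = -8 + 728 = 720)
k(Y, j) = 8 - Y - j (k(Y, j) = 8 - (Y + j) = 8 + (-Y - j) = 8 - Y - j)
(1936 - 3545)/(k(-17, -11/(-3) + 19/(-14)) + p) = (1936 - 3545)/((8 - 1*(-17) - (-11/(-3) + 19/(-14))) + 720) = -1609/((8 + 17 - (-11*(-⅓) + 19*(-1/14))) + 720) = -1609/((8 + 17 - (11/3 - 19/14)) + 720) = -1609/((8 + 17 - 1*97/42) + 720) = -1609/((8 + 17 - 97/42) + 720) = -1609/(953/42 + 720) = -1609/31193/42 = -1609*42/31193 = -67578/31193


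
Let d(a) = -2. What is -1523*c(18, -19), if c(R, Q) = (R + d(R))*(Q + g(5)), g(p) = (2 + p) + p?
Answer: 170576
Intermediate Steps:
g(p) = 2 + 2*p
c(R, Q) = (-2 + R)*(12 + Q) (c(R, Q) = (R - 2)*(Q + (2 + 2*5)) = (-2 + R)*(Q + (2 + 10)) = (-2 + R)*(Q + 12) = (-2 + R)*(12 + Q))
-1523*c(18, -19) = -1523*(-24 - 2*(-19) + 12*18 - 19*18) = -1523*(-24 + 38 + 216 - 342) = -1523*(-112) = 170576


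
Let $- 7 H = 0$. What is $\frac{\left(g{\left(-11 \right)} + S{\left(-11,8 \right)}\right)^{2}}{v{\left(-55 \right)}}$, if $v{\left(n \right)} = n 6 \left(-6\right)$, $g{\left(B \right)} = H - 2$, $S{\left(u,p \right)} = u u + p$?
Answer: $\frac{16129}{1980} \approx 8.146$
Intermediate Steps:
$H = 0$ ($H = \left(- \frac{1}{7}\right) 0 = 0$)
$S{\left(u,p \right)} = p + u^{2}$ ($S{\left(u,p \right)} = u^{2} + p = p + u^{2}$)
$g{\left(B \right)} = -2$ ($g{\left(B \right)} = 0 - 2 = -2$)
$v{\left(n \right)} = - 36 n$ ($v{\left(n \right)} = 6 n \left(-6\right) = - 36 n$)
$\frac{\left(g{\left(-11 \right)} + S{\left(-11,8 \right)}\right)^{2}}{v{\left(-55 \right)}} = \frac{\left(-2 + \left(8 + \left(-11\right)^{2}\right)\right)^{2}}{\left(-36\right) \left(-55\right)} = \frac{\left(-2 + \left(8 + 121\right)\right)^{2}}{1980} = \left(-2 + 129\right)^{2} \cdot \frac{1}{1980} = 127^{2} \cdot \frac{1}{1980} = 16129 \cdot \frac{1}{1980} = \frac{16129}{1980}$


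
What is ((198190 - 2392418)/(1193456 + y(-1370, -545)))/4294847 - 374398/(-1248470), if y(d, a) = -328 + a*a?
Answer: 1198068325612778029/3995090979451057885 ≈ 0.29989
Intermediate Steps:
y(d, a) = -328 + a**2
((198190 - 2392418)/(1193456 + y(-1370, -545)))/4294847 - 374398/(-1248470) = ((198190 - 2392418)/(1193456 + (-328 + (-545)**2)))/4294847 - 374398/(-1248470) = -2194228/(1193456 + (-328 + 297025))*(1/4294847) - 374398*(-1/1248470) = -2194228/(1193456 + 296697)*(1/4294847) + 187199/624235 = -2194228/1490153*(1/4294847) + 187199/624235 = -2194228*1/1490153*(1/4294847) + 187199/624235 = -2194228/1490153*1/4294847 + 187199/624235 = -2194228/6399979141591 + 187199/624235 = 1198068325612778029/3995090979451057885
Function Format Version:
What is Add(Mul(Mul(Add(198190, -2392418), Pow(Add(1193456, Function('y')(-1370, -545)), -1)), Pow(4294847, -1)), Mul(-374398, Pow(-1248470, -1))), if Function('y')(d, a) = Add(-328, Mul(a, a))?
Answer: Rational(1198068325612778029, 3995090979451057885) ≈ 0.29989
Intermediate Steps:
Function('y')(d, a) = Add(-328, Pow(a, 2))
Add(Mul(Mul(Add(198190, -2392418), Pow(Add(1193456, Function('y')(-1370, -545)), -1)), Pow(4294847, -1)), Mul(-374398, Pow(-1248470, -1))) = Add(Mul(Mul(Add(198190, -2392418), Pow(Add(1193456, Add(-328, Pow(-545, 2))), -1)), Pow(4294847, -1)), Mul(-374398, Pow(-1248470, -1))) = Add(Mul(Mul(-2194228, Pow(Add(1193456, Add(-328, 297025)), -1)), Rational(1, 4294847)), Mul(-374398, Rational(-1, 1248470))) = Add(Mul(Mul(-2194228, Pow(Add(1193456, 296697), -1)), Rational(1, 4294847)), Rational(187199, 624235)) = Add(Mul(Mul(-2194228, Pow(1490153, -1)), Rational(1, 4294847)), Rational(187199, 624235)) = Add(Mul(Mul(-2194228, Rational(1, 1490153)), Rational(1, 4294847)), Rational(187199, 624235)) = Add(Mul(Rational(-2194228, 1490153), Rational(1, 4294847)), Rational(187199, 624235)) = Add(Rational(-2194228, 6399979141591), Rational(187199, 624235)) = Rational(1198068325612778029, 3995090979451057885)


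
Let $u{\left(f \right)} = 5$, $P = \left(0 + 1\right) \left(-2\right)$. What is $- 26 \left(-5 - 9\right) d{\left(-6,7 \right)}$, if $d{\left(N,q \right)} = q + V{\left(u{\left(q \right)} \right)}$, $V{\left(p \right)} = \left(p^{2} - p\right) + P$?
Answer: $9100$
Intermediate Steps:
$P = -2$ ($P = 1 \left(-2\right) = -2$)
$V{\left(p \right)} = -2 + p^{2} - p$ ($V{\left(p \right)} = \left(p^{2} - p\right) - 2 = -2 + p^{2} - p$)
$d{\left(N,q \right)} = 18 + q$ ($d{\left(N,q \right)} = q - \left(7 - 25\right) = q - -18 = q + 18 = 18 + q$)
$- 26 \left(-5 - 9\right) d{\left(-6,7 \right)} = - 26 \left(-5 - 9\right) \left(18 + 7\right) = - 26 \left(-5 - 9\right) 25 = \left(-26\right) \left(-14\right) 25 = 364 \cdot 25 = 9100$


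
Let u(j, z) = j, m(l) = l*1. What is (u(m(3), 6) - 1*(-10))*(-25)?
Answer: -325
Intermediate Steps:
m(l) = l
(u(m(3), 6) - 1*(-10))*(-25) = (3 - 1*(-10))*(-25) = (3 + 10)*(-25) = 13*(-25) = -325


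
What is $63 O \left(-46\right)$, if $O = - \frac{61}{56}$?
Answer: $\frac{12627}{4} \approx 3156.8$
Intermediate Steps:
$O = - \frac{61}{56}$ ($O = \left(-61\right) \frac{1}{56} = - \frac{61}{56} \approx -1.0893$)
$63 O \left(-46\right) = 63 \left(- \frac{61}{56}\right) \left(-46\right) = \left(- \frac{549}{8}\right) \left(-46\right) = \frac{12627}{4}$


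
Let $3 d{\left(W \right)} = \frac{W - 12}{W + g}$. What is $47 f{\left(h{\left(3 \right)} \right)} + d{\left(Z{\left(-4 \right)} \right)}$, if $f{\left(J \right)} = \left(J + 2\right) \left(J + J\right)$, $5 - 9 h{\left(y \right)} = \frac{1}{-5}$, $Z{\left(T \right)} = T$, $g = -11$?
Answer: $\frac{284224}{2025} \approx 140.36$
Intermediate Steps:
$d{\left(W \right)} = \frac{-12 + W}{3 \left(-11 + W\right)}$ ($d{\left(W \right)} = \frac{\left(W - 12\right) \frac{1}{W - 11}}{3} = \frac{\left(-12 + W\right) \frac{1}{-11 + W}}{3} = \frac{\frac{1}{-11 + W} \left(-12 + W\right)}{3} = \frac{-12 + W}{3 \left(-11 + W\right)}$)
$h{\left(y \right)} = \frac{26}{45}$ ($h{\left(y \right)} = \frac{5}{9} - \frac{1}{9 \left(-5\right)} = \frac{5}{9} - - \frac{1}{45} = \frac{5}{9} + \frac{1}{45} = \frac{26}{45}$)
$f{\left(J \right)} = 2 J \left(2 + J\right)$ ($f{\left(J \right)} = \left(2 + J\right) 2 J = 2 J \left(2 + J\right)$)
$47 f{\left(h{\left(3 \right)} \right)} + d{\left(Z{\left(-4 \right)} \right)} = 47 \cdot 2 \cdot \frac{26}{45} \left(2 + \frac{26}{45}\right) + \frac{-12 - 4}{3 \left(-11 - 4\right)} = 47 \cdot 2 \cdot \frac{26}{45} \cdot \frac{116}{45} + \frac{1}{3} \frac{1}{-15} \left(-16\right) = 47 \cdot \frac{6032}{2025} + \frac{1}{3} \left(- \frac{1}{15}\right) \left(-16\right) = \frac{283504}{2025} + \frac{16}{45} = \frac{284224}{2025}$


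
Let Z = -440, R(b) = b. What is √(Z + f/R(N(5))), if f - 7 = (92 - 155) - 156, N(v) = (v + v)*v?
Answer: 3*I*√1234/5 ≈ 21.077*I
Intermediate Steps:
N(v) = 2*v² (N(v) = (2*v)*v = 2*v²)
f = -212 (f = 7 + ((92 - 155) - 156) = 7 + (-63 - 156) = 7 - 219 = -212)
√(Z + f/R(N(5))) = √(-440 - 212/(2*5²)) = √(-440 - 212/(2*25)) = √(-440 - 212/50) = √(-440 - 212*1/50) = √(-440 - 106/25) = √(-11106/25) = 3*I*√1234/5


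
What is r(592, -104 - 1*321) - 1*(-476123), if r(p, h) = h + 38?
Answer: 475736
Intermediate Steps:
r(p, h) = 38 + h
r(592, -104 - 1*321) - 1*(-476123) = (38 + (-104 - 1*321)) - 1*(-476123) = (38 + (-104 - 321)) + 476123 = (38 - 425) + 476123 = -387 + 476123 = 475736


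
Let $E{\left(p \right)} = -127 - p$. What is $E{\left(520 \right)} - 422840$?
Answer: $-423487$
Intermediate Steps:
$E{\left(520 \right)} - 422840 = \left(-127 - 520\right) - 422840 = -647 - 422840 = -423487$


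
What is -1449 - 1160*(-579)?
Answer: 670191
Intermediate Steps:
-1449 - 1160*(-579) = -1449 + 671640 = 670191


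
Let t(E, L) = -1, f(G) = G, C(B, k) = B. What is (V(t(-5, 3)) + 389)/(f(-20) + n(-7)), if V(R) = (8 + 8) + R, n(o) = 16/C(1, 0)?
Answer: -101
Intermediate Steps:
n(o) = 16 (n(o) = 16/1 = 16*1 = 16)
V(R) = 16 + R
(V(t(-5, 3)) + 389)/(f(-20) + n(-7)) = ((16 - 1) + 389)/(-20 + 16) = (15 + 389)/(-4) = 404*(-¼) = -101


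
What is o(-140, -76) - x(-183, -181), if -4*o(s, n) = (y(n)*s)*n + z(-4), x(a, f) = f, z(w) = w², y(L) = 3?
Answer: -7803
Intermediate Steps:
o(s, n) = -4 - 3*n*s/4 (o(s, n) = -((3*s)*n + (-4)²)/4 = -(3*n*s + 16)/4 = -(16 + 3*n*s)/4 = -4 - 3*n*s/4)
o(-140, -76) - x(-183, -181) = (-4 - ¾*(-76)*(-140)) - 1*(-181) = (-4 - 7980) + 181 = -7984 + 181 = -7803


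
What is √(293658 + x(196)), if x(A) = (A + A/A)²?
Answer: √332467 ≈ 576.60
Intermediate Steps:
x(A) = (1 + A)² (x(A) = (A + 1)² = (1 + A)²)
√(293658 + x(196)) = √(293658 + (1 + 196)²) = √(293658 + 197²) = √(293658 + 38809) = √332467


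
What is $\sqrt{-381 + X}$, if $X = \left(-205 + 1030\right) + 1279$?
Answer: $\sqrt{1723} \approx 41.509$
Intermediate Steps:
$X = 2104$ ($X = 825 + 1279 = 2104$)
$\sqrt{-381 + X} = \sqrt{-381 + 2104} = \sqrt{1723}$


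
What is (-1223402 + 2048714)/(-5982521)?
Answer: -825312/5982521 ≈ -0.13795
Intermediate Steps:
(-1223402 + 2048714)/(-5982521) = 825312*(-1/5982521) = -825312/5982521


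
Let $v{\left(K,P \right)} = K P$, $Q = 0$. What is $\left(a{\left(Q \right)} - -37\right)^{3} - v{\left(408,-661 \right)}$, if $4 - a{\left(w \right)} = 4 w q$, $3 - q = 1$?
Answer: $338609$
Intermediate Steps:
$q = 2$ ($q = 3 - 1 = 2$)
$a{\left(w \right)} = 4 - 8 w$ ($a{\left(w \right)} = 4 - 4 w 2 = 4 - 8 w$)
$\left(a{\left(Q \right)} - -37\right)^{3} - v{\left(408,-661 \right)} = \left(\left(4 - 0\right) - -37\right)^{3} - 408 \left(-661\right) = \left(\left(4 + 0\right) + 37\right)^{3} - -269688 = \left(4 + 37\right)^{3} + 269688 = 41^{3} + 269688 = 68921 + 269688 = 338609$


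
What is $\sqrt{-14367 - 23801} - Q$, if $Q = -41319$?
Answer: $41319 + 2 i \sqrt{9542} \approx 41319.0 + 195.37 i$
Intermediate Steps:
$\sqrt{-14367 - 23801} - Q = \sqrt{-14367 - 23801} - -41319 = \sqrt{-38168} + 41319 = 2 i \sqrt{9542} + 41319 = 41319 + 2 i \sqrt{9542}$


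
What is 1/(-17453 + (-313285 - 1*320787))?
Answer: -1/651525 ≈ -1.5349e-6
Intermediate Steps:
1/(-17453 + (-313285 - 1*320787)) = 1/(-17453 + (-313285 - 320787)) = 1/(-17453 - 634072) = 1/(-651525) = -1/651525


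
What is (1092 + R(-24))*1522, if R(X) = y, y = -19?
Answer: 1633106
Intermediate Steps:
R(X) = -19
(1092 + R(-24))*1522 = (1092 - 19)*1522 = 1073*1522 = 1633106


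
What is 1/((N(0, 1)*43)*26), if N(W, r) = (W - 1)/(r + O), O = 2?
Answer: -3/1118 ≈ -0.0026834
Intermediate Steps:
N(W, r) = (-1 + W)/(2 + r) (N(W, r) = (W - 1)/(r + 2) = (-1 + W)/(2 + r))
1/((N(0, 1)*43)*26) = 1/((((-1 + 0)/(2 + 1))*43)*26) = 1/(((-1/3)*43)*26) = 1/((((⅓)*(-1))*43)*26) = 1/(-⅓*43*26) = 1/(-43/3*26) = 1/(-1118/3) = -3/1118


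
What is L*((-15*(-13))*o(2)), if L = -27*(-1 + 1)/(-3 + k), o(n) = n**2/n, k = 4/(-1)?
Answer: 0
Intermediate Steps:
k = -4 (k = 4*(-1) = -4)
o(n) = n
L = 0 (L = -27*(-1 + 1)/(-3 - 4) = -0/(-7) = -0*(-1)/7 = -27*0 = 0)
L*((-15*(-13))*o(2)) = 0*(-15*(-13)*2) = 0*(195*2) = 0*390 = 0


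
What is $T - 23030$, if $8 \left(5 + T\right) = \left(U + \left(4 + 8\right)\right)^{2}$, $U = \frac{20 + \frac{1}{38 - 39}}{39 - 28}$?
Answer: $- \frac{22275079}{968} \approx -23011.0$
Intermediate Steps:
$U = \frac{19}{11}$ ($U = \frac{20 + \frac{1}{-1}}{11} = \left(20 - 1\right) \frac{1}{11} = 19 \cdot \frac{1}{11} = \frac{19}{11} \approx 1.7273$)
$T = \frac{17961}{968}$ ($T = -5 + \frac{\left(\frac{19}{11} + \left(4 + 8\right)\right)^{2}}{8} = -5 + \frac{\left(\frac{19}{11} + 12\right)^{2}}{8} = -5 + \frac{\left(\frac{151}{11}\right)^{2}}{8} = -5 + \frac{1}{8} \cdot \frac{22801}{121} = -5 + \frac{22801}{968} = \frac{17961}{968} \approx 18.555$)
$T - 23030 = \frac{17961}{968} - 23030 = - \frac{22275079}{968}$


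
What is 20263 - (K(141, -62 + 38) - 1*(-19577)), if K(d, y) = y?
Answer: 710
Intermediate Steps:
20263 - (K(141, -62 + 38) - 1*(-19577)) = 20263 - ((-62 + 38) - 1*(-19577)) = 20263 - (-24 + 19577) = 20263 - 1*19553 = 20263 - 19553 = 710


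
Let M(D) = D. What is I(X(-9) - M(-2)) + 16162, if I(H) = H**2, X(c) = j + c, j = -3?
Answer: 16262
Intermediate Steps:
X(c) = -3 + c
I(X(-9) - M(-2)) + 16162 = ((-3 - 9) - 1*(-2))**2 + 16162 = (-12 + 2)**2 + 16162 = (-10)**2 + 16162 = 100 + 16162 = 16262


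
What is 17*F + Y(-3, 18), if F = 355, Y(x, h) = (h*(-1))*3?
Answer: 5981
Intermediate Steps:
Y(x, h) = -3*h (Y(x, h) = -h*3 = -3*h)
17*F + Y(-3, 18) = 17*355 - 3*18 = 6035 - 54 = 5981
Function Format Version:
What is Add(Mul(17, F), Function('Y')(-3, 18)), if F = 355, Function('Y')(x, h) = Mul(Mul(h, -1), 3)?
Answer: 5981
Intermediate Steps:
Function('Y')(x, h) = Mul(-3, h) (Function('Y')(x, h) = Mul(Mul(-1, h), 3) = Mul(-3, h))
Add(Mul(17, F), Function('Y')(-3, 18)) = Add(Mul(17, 355), Mul(-3, 18)) = Add(6035, -54) = 5981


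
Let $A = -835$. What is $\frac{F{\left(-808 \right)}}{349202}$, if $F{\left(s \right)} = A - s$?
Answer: $- \frac{27}{349202} \approx -7.7319 \cdot 10^{-5}$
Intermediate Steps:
$F{\left(s \right)} = -835 - s$
$\frac{F{\left(-808 \right)}}{349202} = \frac{-835 - -808}{349202} = \left(-835 + 808\right) \frac{1}{349202} = \left(-27\right) \frac{1}{349202} = - \frac{27}{349202}$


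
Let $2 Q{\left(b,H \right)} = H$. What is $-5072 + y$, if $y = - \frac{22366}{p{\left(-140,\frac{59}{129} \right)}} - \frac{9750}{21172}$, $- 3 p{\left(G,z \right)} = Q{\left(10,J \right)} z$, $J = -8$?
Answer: $- \frac{13037641753}{312287} \approx -41749.0$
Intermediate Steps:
$Q{\left(b,H \right)} = \frac{H}{2}$
$p{\left(G,z \right)} = \frac{4 z}{3}$ ($p{\left(G,z \right)} = - \frac{\frac{1}{2} \left(-8\right) z}{3} = - \frac{\left(-4\right) z}{3} = \frac{4 z}{3}$)
$y = - \frac{11453722089}{312287}$ ($y = - \frac{22366}{\frac{4}{3} \cdot \frac{59}{129}} - \frac{9750}{21172} = - \frac{22366}{\frac{4}{3} \cdot 59 \cdot \frac{1}{129}} - \frac{4875}{10586} = - \frac{22366}{\frac{4}{3} \cdot \frac{59}{129}} - \frac{4875}{10586} = - \frac{22366}{\frac{236}{387}} - \frac{4875}{10586} = \left(-22366\right) \frac{387}{236} - \frac{4875}{10586} = - \frac{4327821}{118} - \frac{4875}{10586} = - \frac{11453722089}{312287} \approx -36677.0$)
$-5072 + y = -5072 - \frac{11453722089}{312287} = - \frac{13037641753}{312287}$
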